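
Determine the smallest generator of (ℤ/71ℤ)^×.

7

φ(71) = 71 − 1 = 70 = 2 · 5 · 7.
Test candidates g = 2, 3, … against the prime factors q ∈ {2, 5, 7} of φ(71): g is a generator iff g^(70/q) ≢ 1 for every such q.
g = 2: 2^35 ≡ 1 — hits 1, so not a primitive root.
g = 3: 3^35 ≡ 1 — hits 1, so not a primitive root.
g = 4: 4^35 ≡ 1 — hits 1, so not a primitive root.
g = 5: 5^35 ≡ 1 — hits 1, so not a primitive root.
g = 6: 6^35 ≡ 1 — hits 1, so not a primitive root.
g = 7: 7^35 ≡ 70; 7^14 ≡ 54; 7^10 ≡ 45 — none is 1, so 7 is a primitive root.
So 7 is the smallest generator of (Z/71Z)^×.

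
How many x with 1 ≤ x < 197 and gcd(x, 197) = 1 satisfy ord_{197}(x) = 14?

φ(197) = 197 − 1 = 196 = 2^2 · 7^2.
(Z/197Z)^× is cyclic (|G| = 196); a cyclic group of order m has exactly φ(d) elements of each order d | m, and none otherwise.
14 = 2 · 7 divides 196, and φ(14) = 6.

6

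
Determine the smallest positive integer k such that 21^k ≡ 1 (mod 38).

ord(21) | φ(38) = φ(2)·φ(19) = 1·18 = 18 = 2 · 3^2.
Divisors of 18: 1, 2, 3, 6, 9, 18.
Evaluate successive powers at the divisors of 18:
21^1 ≡ 21 (mod 38)
21^2 ≡ 23 (mod 38)
21^3 ≡ 27 (mod 38)
21^6 ≡ 7 (mod 38)
21^9 ≡ 37 (mod 38)
21^18 ≡ 1 (mod 38) ✓
Hence ord(21) = 18.

18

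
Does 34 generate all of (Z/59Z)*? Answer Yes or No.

Yes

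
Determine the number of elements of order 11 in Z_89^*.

10

φ(89) = 89 − 1 = 88 = 2^3 · 11.
(Z/89Z)^× is cyclic (|G| = 88); a cyclic group of order m has exactly φ(d) elements of each order d | m, and none otherwise.
11 | 88, and φ(11) = 11 − 1 = 10.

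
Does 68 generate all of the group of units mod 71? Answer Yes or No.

Yes

φ(71) = 71 − 1 = 70 = 2 · 5 · 7.
An element g generates (Z/71Z)^× iff g^(70/q) ≢ 1 (mod 71) for each prime q ∈ {2, 5, 7}.
68^35 ≡ 70 (mod 71)  [q = 2: ≢ 1 ✓]
68^14 ≡ 54 (mod 71)  [q = 5: ≢ 1 ✓]
68^10 ≡ 48 (mod 71)  [q = 7: ≢ 1 ✓]
None equal 1, so ord_71(68) = 70: 68 is a primitive root.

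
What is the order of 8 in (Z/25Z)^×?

ord(8) | φ(25) = φ(5^2) = 5·(5−1) = 20 = 2^2 · 5.
Divisors of 20: 1, 2, 4, 5, 10, 20.
Test each divisor d:
8^1 ≡ 8
8^2 ≡ 14
8^4 ≡ 21
8^5 ≡ 18
8^10 ≡ 24
8^20 ≡ 1
The smallest such exponent is 20, so the order of 8 is 20.

20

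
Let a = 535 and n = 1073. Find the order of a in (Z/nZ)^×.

252

Since 535 ∈ (Z/1073Z)^×, its order divides φ(1073) = φ(29·37) = (29−1)·(37−1) = 28·36 = 1008 = 2^4 · 3^2 · 7.
Divisors of 1008: 1, 2, 3, 4, 6, 7, 8, 9, 12, 14, 16, 18, 21, 24, 28, 36, 42, 48, 56, 63, 72, 84, 112, 126, 144, 168, 252, 336, 504, 1008.
Check 535^d mod 1073 for each divisor in increasing order:
535^1 ≡ 535 (mod 1073)
535^2 ≡ 807 (mod 1073)
535^3 ≡ 399 (mod 1073)
535^4 ≡ 1011 (mod 1073)
535^6 ≡ 397 (mod 1073)
535^7 ≡ 1014 (mod 1073)
535^8 ≡ 625 (mod 1073)
535^9 ≡ 672 (mod 1073)
535^12 ≡ 951 (mod 1073)
535^14 ≡ 262 (mod 1073)
535^16 ≡ 53 (mod 1073)
535^18 ≡ 924 (mod 1073)
535^21 ≡ 637 (mod 1073)
535^24 ≡ 935 (mod 1073)
535^28 ≡ 1045 (mod 1073)
535^36 ≡ 741 (mod 1073)
535^42 ≡ 175 (mod 1073)
535^48 ≡ 803 (mod 1073)
535^56 ≡ 784 (mod 1073)
535^63 ≡ 956 (mod 1073)
535^72 ≡ 778 (mod 1073)
535^84 ≡ 581 (mod 1073)
535^112 ≡ 900 (mod 1073)
535^126 ≡ 813 (mod 1073)
535^144 ≡ 112 (mod 1073)
535^168 ≡ 639 (mod 1073)
535^252 ≡ 1 (mod 1073) ✓
So ord_1073(535) = 252.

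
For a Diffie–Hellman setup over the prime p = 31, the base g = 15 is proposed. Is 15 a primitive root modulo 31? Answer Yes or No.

No

φ(31) = 31 − 1 = 30 = 2 · 3 · 5.
It suffices to check that the order of 15 is not a proper divisor of 30: compute 15^(30/q) for q ∈ {2, 3, 5}.
15^15 ≡ 30 (mod 31)  [q = 2: ≢ 1 ✓]
15^10 ≡ 1 (mod 31)  [q = 3: ≡ 1 ✗]
15^6 ≡ 16 (mod 31)  [q = 5: ≢ 1 ✓]
Since 15^10 ≡ 1, the order of 15 divides 10 < 30, so 15 is not a primitive root.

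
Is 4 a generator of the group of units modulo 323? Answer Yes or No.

No

323 = 17 · 19 is a product of two distinct odd primes, so (Z/323Z)^× ≅ (Z/17Z)^× × (Z/19Z)^× is not cyclic.
No primitive root modulo 323 exists; in particular 4 is not one.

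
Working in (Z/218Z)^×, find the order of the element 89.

27

ord(89) | φ(218) = φ(2)·φ(109) = 1·108 = 108 = 2^2 · 3^3.
Divisors of 108: 1, 2, 3, 4, 6, 9, 12, 18, 27, 36, 54, 108.
Evaluate successive powers at the divisors of 108:
89^1 ≡ 89 (mod 218)
89^2 ≡ 73 (mod 218)
89^3 ≡ 175 (mod 218)
89^4 ≡ 97 (mod 218)
89^6 ≡ 105 (mod 218)
89^9 ≡ 63 (mod 218)
89^12 ≡ 125 (mod 218)
89^18 ≡ 45 (mod 218)
89^27 ≡ 1 (mod 218) ✓
Therefore the multiplicative order of 89 modulo 218 is 27.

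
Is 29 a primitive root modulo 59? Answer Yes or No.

No

φ(59) = 59 − 1 = 58 = 2 · 29.
Test 29^(58/q) mod 59 for each prime factor q of 58:
29^29 ≡ 1 (mod 59)  [q = 2: ≡ 1 ✗]
29^2 ≡ 15 (mod 59)  [q = 29: ≢ 1 ✓]
Since 29^29 ≡ 1, the order of 29 divides 29 < 58, so 29 is not a primitive root.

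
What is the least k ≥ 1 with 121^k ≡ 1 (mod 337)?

56

The order of 121 must divide φ(337) = 337 − 1 = 336 = 2^4 · 3 · 7.
Divisors of 336: 1, 2, 3, 4, 6, 7, 8, 12, 14, 16, 21, 24, 28, 42, 48, 56, 84, 112, 168, 336.
Compute 121^d (mod 337) for the divisors d until we hit 1:
121^1 ≡ 121
121^2 ≡ 150
121^3 ≡ 289
121^4 ≡ 258
121^6 ≡ 282
121^7 ≡ 85
121^8 ≡ 175
121^12 ≡ 329
121^14 ≡ 148
121^16 ≡ 295
121^21 ≡ 111
121^24 ≡ 64
121^28 ≡ 336
121^42 ≡ 189
121^48 ≡ 52
121^56 ≡ 1
So ord_337(121) = 56.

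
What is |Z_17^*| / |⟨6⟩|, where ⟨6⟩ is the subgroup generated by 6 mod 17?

1

Since 6 ∈ (Z/17Z)^×, its order divides φ(17) = 17 − 1 = 16 = 2^4.
Divisors of 16: 1, 2, 4, 8, 16.
Compute 6^d (mod 17) for the divisors d until we hit 1:
6^1 ≡ 6 (mod 17)
6^2 ≡ 2 (mod 17)
6^4 ≡ 4 (mod 17)
6^8 ≡ 16 (mod 17)
6^16 ≡ 1 (mod 17) ✓
So ord_17(6) = 16, hence |⟨6⟩| = 16.
Index = |(Z/17Z)^×| / |⟨6⟩| = 16 / 16 = 1.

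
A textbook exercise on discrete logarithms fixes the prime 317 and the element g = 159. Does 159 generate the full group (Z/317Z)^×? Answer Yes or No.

Yes

φ(317) = 317 − 1 = 316 = 2^2 · 79.
An element g generates (Z/317Z)^× iff g^(316/q) ≢ 1 (mod 317) for each prime q ∈ {2, 79}.
159^158 ≡ 316 (mod 317)  [q = 2: ≢ 1 ✓]
159^4 ≡ 218 (mod 317)  [q = 79: ≢ 1 ✓]
None equal 1, so ord_317(159) = 316: 159 is a primitive root.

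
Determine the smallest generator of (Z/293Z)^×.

φ(293) = 293 − 1 = 292 = 2^2 · 73.
g is a primitive root iff g^(292/q) ≢ 1 (mod 293) for each prime q ∈ {2, 73}.
g = 2: 2^146 ≡ 292; 2^4 ≡ 16 — none is 1, so 2 is a primitive root.
So 2 is the smallest generator of (Z/293Z)^×.

2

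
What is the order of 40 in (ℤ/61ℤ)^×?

12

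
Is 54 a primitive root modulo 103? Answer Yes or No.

φ(103) = 103 − 1 = 102 = 2 · 3 · 17.
Test 54^(102/q) mod 103 for each prime factor q of 102:
54^51 ≡ 102 (mod 103)  [q = 2: ≢ 1 ✓]
54^34 ≡ 46 (mod 103)  [q = 3: ≢ 1 ✓]
54^6 ≡ 14 (mod 103)  [q = 17: ≢ 1 ✓]
None equal 1, so ord_103(54) = 102: 54 is a primitive root.

Yes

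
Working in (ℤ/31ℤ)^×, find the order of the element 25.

3

Since 25 ∈ (Z/31Z)^×, its order divides φ(31) = 31 − 1 = 30 = 2 · 3 · 5.
Divisors of 30: 1, 2, 3, 5, 6, 10, 15, 30.
Compute 25^d (mod 31) for the divisors d until we hit 1:
25^1 ≡ 25 (mod 31)
25^2 ≡ 5 (mod 31)
25^3 ≡ 1 (mod 31) ✓
Hence ord(25) = 3.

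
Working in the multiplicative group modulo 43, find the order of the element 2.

Since 2 ∈ (Z/43Z)^×, its order divides φ(43) = 43 − 1 = 42 = 2 · 3 · 7.
Divisors of 42: 1, 2, 3, 6, 7, 14, 21, 42.
Check 2^d mod 43 for each divisor in increasing order:
2^1 ≡ 2 (mod 43)
2^2 ≡ 4 (mod 43)
2^3 ≡ 8 (mod 43)
2^6 ≡ 21 (mod 43)
2^7 ≡ 42 (mod 43)
2^14 ≡ 1 (mod 43) ✓
So ord_43(2) = 14.

14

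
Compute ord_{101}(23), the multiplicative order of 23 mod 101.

50

By Lagrange's theorem, ord_101(23) divides φ(101) = 101 − 1 = 100 = 2^2 · 5^2.
Divisors of 100: 1, 2, 4, 5, 10, 20, 25, 50, 100.
Test each divisor d:
23^1 ≡ 23 (mod 101)
23^2 ≡ 24 (mod 101)
23^4 ≡ 71 (mod 101)
23^5 ≡ 17 (mod 101)
23^10 ≡ 87 (mod 101)
23^20 ≡ 95 (mod 101)
23^25 ≡ 100 (mod 101)
23^50 ≡ 1 (mod 101) ✓
Hence ord(23) = 50.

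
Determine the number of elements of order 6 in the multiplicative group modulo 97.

φ(97) = 97 − 1 = 96 = 2^5 · 3.
In a cyclic group of order 96, there are φ(d) elements of order d for each divisor d of 96, and zero for non-divisors.
6 = 2 · 3 divides 96, and φ(6) = 2.

2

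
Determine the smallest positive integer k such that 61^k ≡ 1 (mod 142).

Since 61 ∈ (Z/142Z)^×, its order divides φ(142) = φ(2)·φ(71) = 1·70 = 70 = 2 · 5 · 7.
Divisors of 70: 1, 2, 5, 7, 10, 14, 35, 70.
Test each divisor d:
61^1 ≡ 61 (mod 142)
61^2 ≡ 29 (mod 142)
61^5 ≡ 39 (mod 142)
61^7 ≡ 137 (mod 142)
61^10 ≡ 101 (mod 142)
61^14 ≡ 25 (mod 142)
61^35 ≡ 141 (mod 142)
61^70 ≡ 1 (mod 142) ✓
So ord_142(61) = 70.

70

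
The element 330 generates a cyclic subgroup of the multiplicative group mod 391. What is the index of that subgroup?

ord(330) | φ(391) = φ(17·23) = (17−1)·(23−1) = 16·22 = 352 = 2^5 · 11.
Divisors of 352: 1, 2, 4, 8, 11, 16, 22, 32, 44, 88, 176, 352.
Test each divisor d:
330^1 ≡ 330 (mod 391)
330^2 ≡ 202 (mod 391)
330^4 ≡ 140 (mod 391)
330^8 ≡ 50 (mod 391)
330^11 ≡ 116 (mod 391)
330^16 ≡ 154 (mod 391)
330^22 ≡ 162 (mod 391)
330^32 ≡ 256 (mod 391)
330^44 ≡ 47 (mod 391)
330^88 ≡ 254 (mod 391)
330^176 ≡ 1 (mod 391) ✓
So ord_391(330) = 176, hence |⟨330⟩| = 176.
Index = |(Z/391Z)^×| / |⟨330⟩| = 352 / 176 = 2.

2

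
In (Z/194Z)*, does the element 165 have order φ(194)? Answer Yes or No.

φ(194) = φ(2)·φ(97) = 1·96 = 96 = 2^5 · 3.
165 is a primitive root mod 194 iff 165^(φ(194)/q) ≢ 1 for every prime q | φ(194), i.e. q ∈ {2, 3}.
165^48 ≡ 193 (mod 194)  [q = 2: ≢ 1 ✓]
165^32 ≡ 35 (mod 194)  [q = 3: ≢ 1 ✓]
None equal 1, so ord_194(165) = 96: 165 is a primitive root.

Yes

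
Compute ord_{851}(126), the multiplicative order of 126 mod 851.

396

The order of 126 must divide φ(851) = φ(23·37) = (23−1)·(37−1) = 22·36 = 792 = 2^3 · 3^2 · 11.
Divisors of 792: 1, 2, 3, 4, 6, 8, 9, 11, 12, 18, 22, 24, 33, 36, 44, 66, 72, 88, 99, 132, 198, 264, 396, 792.
Test each divisor d:
126^1 ≡ 126 (mod 851)
126^2 ≡ 558 (mod 851)
126^3 ≡ 526 (mod 851)
126^4 ≡ 749 (mod 851)
126^6 ≡ 101 (mod 851)
126^8 ≡ 192 (mod 851)
126^9 ≡ 364 (mod 851)
126^11 ≡ 574 (mod 851)
126^12 ≡ 840 (mod 851)
126^18 ≡ 591 (mod 851)
126^22 ≡ 139 (mod 851)
126^24 ≡ 121 (mod 851)
126^33 ≡ 643 (mod 851)
126^36 ≡ 371 (mod 851)
126^44 ≡ 599 (mod 851)
126^66 ≡ 714 (mod 851)
126^72 ≡ 630 (mod 851)
126^88 ≡ 530 (mod 851)
126^99 ≡ 413 (mod 851)
126^132 ≡ 47 (mod 851)
126^198 ≡ 369 (mod 851)
126^264 ≡ 507 (mod 851)
126^396 ≡ 1 (mod 851) ✓
Therefore the multiplicative order of 126 modulo 851 is 396.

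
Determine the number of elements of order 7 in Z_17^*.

φ(17) = 17 − 1 = 16 = 2^4.
Since (Z/17Z)^× is cyclic of order 16, the number of elements of order d is φ(d) when d | 16 and 0 otherwise.
7 does not divide 16, so no element of (Z/17Z)^× has order 7.

0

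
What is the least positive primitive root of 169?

φ(169) = φ(13^2) = 13·(13−1) = 156 = 2^2 · 3 · 13.
Test candidates g = 2, 3, … against the prime factors q ∈ {2, 3, 13} of φ(169): g is a generator iff g^(156/q) ≢ 1 for every such q.
g = 2: 2^78 ≡ 168; 2^52 ≡ 146; 2^12 ≡ 40 — none is 1, so 2 is a primitive root.
The smallest primitive root modulo 169 is 2.

2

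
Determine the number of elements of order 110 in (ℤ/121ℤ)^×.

40

φ(121) = φ(11^2) = 11·(11−1) = 110 = 2 · 5 · 11.
(Z/121Z)^× is cyclic (|G| = 110); a cyclic group of order m has exactly φ(d) elements of each order d | m, and none otherwise.
110 = 2 · 5 · 11 divides 110, and φ(110) = 40.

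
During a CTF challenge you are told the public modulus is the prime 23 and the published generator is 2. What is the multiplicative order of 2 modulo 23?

11

ord(2) | φ(23) = 23 − 1 = 22 = 2 · 11.
Divisors of 22: 1, 2, 11, 22.
Check 2^d mod 23 for each divisor in increasing order:
2^1 ≡ 2 (mod 23)
2^2 ≡ 4 (mod 23)
2^11 ≡ 1 (mod 23) ✓
So ord_23(2) = 11.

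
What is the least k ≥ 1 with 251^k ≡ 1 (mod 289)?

4

Since 251 ∈ (Z/289Z)^×, its order divides φ(289) = φ(17^2) = 17·(17−1) = 272 = 2^4 · 17.
Divisors of 272: 1, 2, 4, 8, 16, 17, 34, 68, 136, 272.
Compute 251^d (mod 289) for the divisors d until we hit 1:
251^1 ≡ 251 (mod 289)
251^2 ≡ 288 (mod 289)
251^4 ≡ 1 (mod 289) ✓
So ord_289(251) = 4.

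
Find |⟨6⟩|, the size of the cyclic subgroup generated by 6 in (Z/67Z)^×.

33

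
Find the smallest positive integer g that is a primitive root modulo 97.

φ(97) = 97 − 1 = 96 = 2^5 · 3.
g is a primitive root iff g^(96/q) ≢ 1 (mod 97) for each prime q ∈ {2, 3}.
g = 2: 2^48 ≡ 1 — hits 1, so not a primitive root.
g = 3: 3^48 ≡ 1 — hits 1, so not a primitive root.
g = 4: 4^48 ≡ 1 — hits 1, so not a primitive root.
g = 5: 5^48 ≡ 96; 5^32 ≡ 35 — none is 1, so 5 is a primitive root.
Hence the least primitive root of 97 is 5.

5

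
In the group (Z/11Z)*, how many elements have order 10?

4

φ(11) = 11 − 1 = 10 = 2 · 5.
In a cyclic group of order 10, there are φ(d) elements of order d for each divisor d of 10, and zero for non-divisors.
10 = 2 · 5 divides 10, and φ(10) = 4.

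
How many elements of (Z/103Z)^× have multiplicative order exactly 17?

16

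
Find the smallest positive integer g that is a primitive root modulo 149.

φ(149) = 149 − 1 = 148 = 2^2 · 37.
g is a primitive root iff g^(148/q) ≢ 1 (mod 149) for each prime q ∈ {2, 37}.
g = 2: 2^74 ≡ 148; 2^4 ≡ 16 — none is 1, so 2 is a primitive root.
So 2 is the smallest generator of (Z/149Z)^×.

2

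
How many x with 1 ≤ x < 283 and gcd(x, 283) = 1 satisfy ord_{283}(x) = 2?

φ(283) = 283 − 1 = 282 = 2 · 3 · 47.
In a cyclic group of order 282, there are φ(d) elements of order d for each divisor d of 282, and zero for non-divisors.
2 | 282, and φ(2) = 2 − 1 = 1.

1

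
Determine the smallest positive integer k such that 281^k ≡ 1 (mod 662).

The order of 281 must divide φ(662) = φ(2)·φ(331) = 1·330 = 330 = 2 · 3 · 5 · 11.
Divisors of 330: 1, 2, 3, 5, 6, 10, 11, 15, 22, 30, 33, 55, 66, 110, 165, 330.
Check 281^d mod 662 for each divisor in increasing order:
281^1 ≡ 281 (mod 662)
281^2 ≡ 183 (mod 662)
281^3 ≡ 449 (mod 662)
281^5 ≡ 79 (mod 662)
281^6 ≡ 353 (mod 662)
281^10 ≡ 283 (mod 662)
281^11 ≡ 83 (mod 662)
281^15 ≡ 511 (mod 662)
281^22 ≡ 269 (mod 662)
281^30 ≡ 293 (mod 662)
281^33 ≡ 481 (mod 662)
281^55 ≡ 299 (mod 662)
281^66 ≡ 323 (mod 662)
281^110 ≡ 31 (mod 662)
281^165 ≡ 1 (mod 662) ✓
So ord_662(281) = 165.

165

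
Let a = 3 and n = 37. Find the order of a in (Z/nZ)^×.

18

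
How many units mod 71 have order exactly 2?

1

φ(71) = 71 − 1 = 70 = 2 · 5 · 7.
(Z/71Z)^× is cyclic (|G| = 70); a cyclic group of order m has exactly φ(d) elements of each order d | m, and none otherwise.
2 | 70, and φ(2) = 2 − 1 = 1.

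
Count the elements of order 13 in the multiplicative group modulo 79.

12

φ(79) = 79 − 1 = 78 = 2 · 3 · 13.
In a cyclic group of order 78, there are φ(d) elements of order d for each divisor d of 78, and zero for non-divisors.
13 | 78, and φ(13) = 13 − 1 = 12.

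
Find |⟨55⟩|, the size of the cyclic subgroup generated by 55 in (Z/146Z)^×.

By Lagrange's theorem, ord_146(55) divides φ(146) = φ(2)·φ(73) = 1·72 = 72 = 2^3 · 3^2.
Divisors of 72: 1, 2, 3, 4, 6, 8, 9, 12, 18, 24, 36, 72.
Test each divisor d:
55^1 ≡ 55
55^2 ≡ 105
55^3 ≡ 81
55^4 ≡ 75
55^6 ≡ 137
55^8 ≡ 77
55^9 ≡ 1
So ord_146(55) = 9.

9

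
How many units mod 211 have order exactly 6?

2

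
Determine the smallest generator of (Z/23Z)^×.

φ(23) = 23 − 1 = 22 = 2 · 11.
Test candidates g = 2, 3, … against the prime factors q ∈ {2, 11} of φ(23): g is a generator iff g^(22/q) ≢ 1 for every such q.
g = 2: 2^11 ≡ 1 — hits 1, so not a primitive root.
g = 3: 3^11 ≡ 1 — hits 1, so not a primitive root.
g = 4: 4^11 ≡ 1 — hits 1, so not a primitive root.
g = 5: 5^11 ≡ 22; 5^2 ≡ 2 — none is 1, so 5 is a primitive root.
Hence the least primitive root of 23 is 5.

5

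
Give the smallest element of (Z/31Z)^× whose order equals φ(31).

3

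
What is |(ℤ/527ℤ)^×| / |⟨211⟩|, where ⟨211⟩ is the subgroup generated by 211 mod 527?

Since 211 ∈ (Z/527Z)^×, its order divides φ(527) = φ(17·31) = (17−1)·(31−1) = 16·30 = 480 = 2^5 · 3 · 5.
Divisors of 480: 1, 2, 3, 4, 5, 6, 8, 10, 12, 15, 16, 20, 24, 30, 32, 40, 48, 60, 80, 96, 120, 160, 240, 480.
Test each divisor d:
211^1 ≡ 211 (mod 527)
211^2 ≡ 253 (mod 527)
211^3 ≡ 156 (mod 527)
211^4 ≡ 242 (mod 527)
211^5 ≡ 470 (mod 527)
211^6 ≡ 94 (mod 527)
211^8 ≡ 67 (mod 527)
211^10 ≡ 87 (mod 527)
211^12 ≡ 404 (mod 527)
211^15 ≡ 311 (mod 527)
211^16 ≡ 273 (mod 527)
211^20 ≡ 191 (mod 527)
211^24 ≡ 373 (mod 527)
211^30 ≡ 280 (mod 527)
211^32 ≡ 222 (mod 527)
211^40 ≡ 118 (mod 527)
211^48 ≡ 1 (mod 527) ✓
The order of 211 is 48, so the subgroup it generates has 48 elements.
Index = |(Z/527Z)^×| / |⟨211⟩| = 480 / 48 = 10.

10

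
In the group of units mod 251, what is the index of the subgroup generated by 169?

2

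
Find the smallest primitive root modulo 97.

5

φ(97) = 97 − 1 = 96 = 2^5 · 3.
g is a primitive root iff g^(96/q) ≢ 1 (mod 97) for each prime q ∈ {2, 3}.
g = 2: 2^48 ≡ 1 — hits 1, so not a primitive root.
g = 3: 3^48 ≡ 1 — hits 1, so not a primitive root.
g = 4: 4^48 ≡ 1 — hits 1, so not a primitive root.
g = 5: 5^48 ≡ 96; 5^32 ≡ 35 — none is 1, so 5 is a primitive root.
The smallest primitive root modulo 97 is 5.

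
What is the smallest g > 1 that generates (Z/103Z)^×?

5

φ(103) = 103 − 1 = 102 = 2 · 3 · 17.
g is a primitive root iff g^(102/q) ≢ 1 (mod 103) for each prime q ∈ {2, 3, 17}.
g = 2: 2^51 ≡ 1 — hits 1, so not a primitive root.
g = 3: 3^51 ≡ 102; 3^34 ≡ 1 — hits 1, so not a primitive root.
g = 4: 4^51 ≡ 1 — hits 1, so not a primitive root.
g = 5: 5^51 ≡ 102; 5^34 ≡ 56; 5^6 ≡ 72 — none is 1, so 5 is a primitive root.
So 5 is the smallest generator of (Z/103Z)^×.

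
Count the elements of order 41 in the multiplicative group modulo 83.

40

φ(83) = 83 − 1 = 82 = 2 · 41.
In a cyclic group of order 82, there are φ(d) elements of order d for each divisor d of 82, and zero for non-divisors.
41 | 82, and φ(41) = 41 − 1 = 40.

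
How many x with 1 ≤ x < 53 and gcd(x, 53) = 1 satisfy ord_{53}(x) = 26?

12

φ(53) = 53 − 1 = 52 = 2^2 · 13.
In a cyclic group of order 52, there are φ(d) elements of order d for each divisor d of 52, and zero for non-divisors.
26 = 2 · 13 divides 52, and φ(26) = 12.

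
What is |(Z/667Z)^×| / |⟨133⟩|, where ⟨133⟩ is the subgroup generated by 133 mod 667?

14

ord(133) | φ(667) = φ(23·29) = (23−1)·(29−1) = 22·28 = 616 = 2^3 · 7 · 11.
Divisors of 616: 1, 2, 4, 7, 8, 11, 14, 22, 28, 44, 56, 77, 88, 154, 308, 616.
Evaluate successive powers at the divisors of 616:
133^1 ≡ 133 (mod 667)
133^2 ≡ 347 (mod 667)
133^4 ≡ 349 (mod 667)
133^7 ≡ 650 (mod 667)
133^8 ≡ 407 (mod 667)
133^11 ≡ 70 (mod 667)
133^14 ≡ 289 (mod 667)
133^22 ≡ 231 (mod 667)
133^28 ≡ 146 (mod 667)
133^44 ≡ 1 (mod 667) ✓
The order of 133 is 44, so the subgroup it generates has 44 elements.
Index = |(Z/667Z)^×| / |⟨133⟩| = 616 / 44 = 14.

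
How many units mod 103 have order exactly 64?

φ(103) = 103 − 1 = 102 = 2 · 3 · 17.
In a cyclic group of order 102, there are φ(d) elements of order d for each divisor d of 102, and zero for non-divisors.
Since 64 ∤ 102, the count is 0.

0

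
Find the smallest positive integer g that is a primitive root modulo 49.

3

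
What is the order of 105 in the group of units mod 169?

13

The order of 105 must divide φ(169) = φ(13^2) = 13·(13−1) = 156 = 2^2 · 3 · 13.
Divisors of 156: 1, 2, 3, 4, 6, 12, 13, 26, 39, 52, 78, 156.
Compute 105^d (mod 169) for the divisors d until we hit 1:
105^1 ≡ 105 (mod 169)
105^2 ≡ 40 (mod 169)
105^3 ≡ 144 (mod 169)
105^4 ≡ 79 (mod 169)
105^6 ≡ 118 (mod 169)
105^12 ≡ 66 (mod 169)
105^13 ≡ 1 (mod 169) ✓
Hence ord(105) = 13.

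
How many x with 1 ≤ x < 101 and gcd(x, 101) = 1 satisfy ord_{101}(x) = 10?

4

φ(101) = 101 − 1 = 100 = 2^2 · 5^2.
Since (Z/101Z)^× is cyclic of order 100, the number of elements of order d is φ(d) when d | 100 and 0 otherwise.
10 = 2 · 5 divides 100, and φ(10) = 4.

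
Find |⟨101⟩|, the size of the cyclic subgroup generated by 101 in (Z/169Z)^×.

By Lagrange's theorem, ord_169(101) divides φ(169) = φ(13^2) = 13·(13−1) = 156 = 2^2 · 3 · 13.
Divisors of 156: 1, 2, 3, 4, 6, 12, 13, 26, 39, 52, 78, 156.
Evaluate successive powers at the divisors of 156:
101^1 ≡ 101
101^2 ≡ 61
101^3 ≡ 77
101^4 ≡ 3
101^6 ≡ 14
101^12 ≡ 27
101^13 ≡ 23
101^26 ≡ 22
101^39 ≡ 168
101^52 ≡ 146
101^78 ≡ 1
So ord_169(101) = 78.

78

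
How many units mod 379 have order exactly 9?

φ(379) = 379 − 1 = 378 = 2 · 3^3 · 7.
(Z/379Z)^× is cyclic (|G| = 378); a cyclic group of order m has exactly φ(d) elements of each order d | m, and none otherwise.
9 = 3^2 divides 378, and φ(9) = 6.

6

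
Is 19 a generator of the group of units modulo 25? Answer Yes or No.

No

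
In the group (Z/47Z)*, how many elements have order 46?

φ(47) = 47 − 1 = 46 = 2 · 23.
In a cyclic group of order 46, there are φ(d) elements of order d for each divisor d of 46, and zero for non-divisors.
46 = 2 · 23 divides 46, and φ(46) = 22.

22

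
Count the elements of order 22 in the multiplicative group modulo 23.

10

φ(23) = 23 − 1 = 22 = 2 · 11.
Since (Z/23Z)^× is cyclic of order 22, the number of elements of order d is φ(d) when d | 22 and 0 otherwise.
22 = 2 · 11 divides 22, and φ(22) = 10.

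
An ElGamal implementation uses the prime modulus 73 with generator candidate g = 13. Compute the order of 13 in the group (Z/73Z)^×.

By Lagrange's theorem, ord_73(13) divides φ(73) = 73 − 1 = 72 = 2^3 · 3^2.
Divisors of 72: 1, 2, 3, 4, 6, 8, 9, 12, 18, 24, 36, 72.
Compute 13^d (mod 73) for the divisors d until we hit 1:
13^1 ≡ 13 (mod 73)
13^2 ≡ 23 (mod 73)
13^3 ≡ 7 (mod 73)
13^4 ≡ 18 (mod 73)
13^6 ≡ 49 (mod 73)
13^8 ≡ 32 (mod 73)
13^9 ≡ 51 (mod 73)
13^12 ≡ 65 (mod 73)
13^18 ≡ 46 (mod 73)
13^24 ≡ 64 (mod 73)
13^36 ≡ 72 (mod 73)
13^72 ≡ 1 (mod 73) ✓
The smallest such exponent is 72, so the order of 13 is 72.

72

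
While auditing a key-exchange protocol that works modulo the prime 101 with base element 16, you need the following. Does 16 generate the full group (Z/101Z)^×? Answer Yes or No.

No

φ(101) = 101 − 1 = 100 = 2^2 · 5^2.
An element g generates (Z/101Z)^× iff g^(100/q) ≢ 1 (mod 101) for each prime q ∈ {2, 5}.
16^50 ≡ 1 (mod 101)  [q = 2: ≡ 1 ✗]
16^20 ≡ 84 (mod 101)  [q = 5: ≢ 1 ✓]
Since 16^50 ≡ 1, the order of 16 divides 50 < 100, so 16 is not a primitive root.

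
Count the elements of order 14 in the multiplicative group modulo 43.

φ(43) = 43 − 1 = 42 = 2 · 3 · 7.
In a cyclic group of order 42, there are φ(d) elements of order d for each divisor d of 42, and zero for non-divisors.
14 = 2 · 7 divides 42, and φ(14) = 6.

6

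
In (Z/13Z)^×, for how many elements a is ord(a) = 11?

0

φ(13) = 13 − 1 = 12 = 2^2 · 3.
(Z/13Z)^× is cyclic (|G| = 12); a cyclic group of order m has exactly φ(d) elements of each order d | m, and none otherwise.
11 does not divide 12, so no element of (Z/13Z)^× has order 11.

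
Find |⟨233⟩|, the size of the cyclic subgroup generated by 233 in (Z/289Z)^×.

272

The order of 233 must divide φ(289) = φ(17^2) = 17·(17−1) = 272 = 2^4 · 17.
Divisors of 272: 1, 2, 4, 8, 16, 17, 34, 68, 136, 272.
Evaluate successive powers at the divisors of 272:
233^1 ≡ 233 (mod 289)
233^2 ≡ 246 (mod 289)
233^4 ≡ 115 (mod 289)
233^8 ≡ 220 (mod 289)
233^16 ≡ 137 (mod 289)
233^17 ≡ 131 (mod 289)
233^34 ≡ 110 (mod 289)
233^68 ≡ 251 (mod 289)
233^136 ≡ 288 (mod 289)
233^272 ≡ 1 (mod 289) ✓
Therefore the multiplicative order of 233 modulo 289 is 272.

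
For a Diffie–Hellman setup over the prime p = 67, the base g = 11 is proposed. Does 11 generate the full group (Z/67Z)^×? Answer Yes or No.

Yes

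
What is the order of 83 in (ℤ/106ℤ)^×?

The order of 83 must divide φ(106) = φ(2)·φ(53) = 1·52 = 52 = 2^2 · 13.
Divisors of 52: 1, 2, 4, 13, 26, 52.
Test each divisor d:
83^1 ≡ 83 (mod 106)
83^2 ≡ 105 (mod 106)
83^4 ≡ 1 (mod 106) ✓
Therefore the multiplicative order of 83 modulo 106 is 4.

4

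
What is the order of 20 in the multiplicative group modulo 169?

By Lagrange's theorem, ord_169(20) divides φ(169) = φ(13^2) = 13·(13−1) = 156 = 2^2 · 3 · 13.
Divisors of 156: 1, 2, 3, 4, 6, 12, 13, 26, 39, 52, 78, 156.
Evaluate successive powers at the divisors of 156:
20^1 ≡ 20
20^2 ≡ 62
20^3 ≡ 57
20^4 ≡ 126
20^6 ≡ 38
20^12 ≡ 92
20^13 ≡ 150
20^26 ≡ 23
20^39 ≡ 70
20^52 ≡ 22
20^78 ≡ 168
20^156 ≡ 1
Hence ord(20) = 156.

156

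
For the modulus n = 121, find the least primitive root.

2

φ(121) = φ(11^2) = 11·(11−1) = 110 = 2 · 5 · 11.
g is a primitive root iff g^(110/q) ≢ 1 (mod 121) for each prime q ∈ {2, 5, 11}.
g = 2: 2^55 ≡ 120; 2^22 ≡ 81; 2^10 ≡ 56 — none is 1, so 2 is a primitive root.
The smallest primitive root modulo 121 is 2.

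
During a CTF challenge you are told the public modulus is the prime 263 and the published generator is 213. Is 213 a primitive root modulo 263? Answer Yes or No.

Yes

φ(263) = 263 − 1 = 262 = 2 · 131.
It suffices to check that the order of 213 is not a proper divisor of 262: compute 213^(262/q) for q ∈ {2, 131}.
213^131 ≡ 262 (mod 263)  [q = 2: ≢ 1 ✓]
213^2 ≡ 133 (mod 263)  [q = 131: ≢ 1 ✓]
Every test exponent gives a nontrivial residue, hence 213 generates the full group.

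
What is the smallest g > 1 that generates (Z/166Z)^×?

φ(166) = φ(2)·φ(83) = 1·82 = 82 = 2 · 41.
Test candidates g = 2, 3, … against the prime factors q ∈ {2, 41} of φ(166): g is a generator iff g^(82/q) ≢ 1 for every such q.
g = 2: gcd(2, 166) = 2 > 1, not a unit — skip.
g = 3: 3^41 ≡ 1 — hits 1, so not a primitive root.
g = 4: gcd(4, 166) = 2 > 1, not a unit — skip.
g = 5: 5^41 ≡ 165; 5^2 ≡ 25 — none is 1, so 5 is a primitive root.
Hence the least primitive root of 166 is 5.

5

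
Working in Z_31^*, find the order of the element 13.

30

By Lagrange's theorem, ord_31(13) divides φ(31) = 31 − 1 = 30 = 2 · 3 · 5.
Divisors of 30: 1, 2, 3, 5, 6, 10, 15, 30.
Check 13^d mod 31 for each divisor in increasing order:
13^1 ≡ 13 (mod 31)
13^2 ≡ 14 (mod 31)
13^3 ≡ 27 (mod 31)
13^5 ≡ 6 (mod 31)
13^6 ≡ 16 (mod 31)
13^10 ≡ 5 (mod 31)
13^15 ≡ 30 (mod 31)
13^30 ≡ 1 (mod 31) ✓
Hence ord(13) = 30.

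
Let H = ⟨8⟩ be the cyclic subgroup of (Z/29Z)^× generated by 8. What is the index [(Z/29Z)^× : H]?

ord(8) | φ(29) = 29 − 1 = 28 = 2^2 · 7.
Divisors of 28: 1, 2, 4, 7, 14, 28.
Test each divisor d:
8^1 ≡ 8 (mod 29)
8^2 ≡ 6 (mod 29)
8^4 ≡ 7 (mod 29)
8^7 ≡ 17 (mod 29)
8^14 ≡ 28 (mod 29)
8^28 ≡ 1 (mod 29) ✓
So ord_29(8) = 28, hence |⟨8⟩| = 28.
The index is φ(29) / ord(8) = 28 / 28 = 1.

1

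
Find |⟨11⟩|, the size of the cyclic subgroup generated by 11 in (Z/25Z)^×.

5

Since 11 ∈ (Z/25Z)^×, its order divides φ(25) = φ(5^2) = 5·(5−1) = 20 = 2^2 · 5.
Divisors of 20: 1, 2, 4, 5, 10, 20.
Compute 11^d (mod 25) for the divisors d until we hit 1:
11^1 ≡ 11
11^2 ≡ 21
11^4 ≡ 16
11^5 ≡ 1
The smallest such exponent is 5, so the order of 11 is 5.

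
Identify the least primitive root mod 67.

φ(67) = 67 − 1 = 66 = 2 · 3 · 11.
Test candidates g = 2, 3, … against the prime factors q ∈ {2, 3, 11} of φ(67): g is a generator iff g^(66/q) ≢ 1 for every such q.
g = 2: 2^33 ≡ 66; 2^22 ≡ 37; 2^6 ≡ 64 — none is 1, so 2 is a primitive root.
So 2 is the smallest generator of (Z/67Z)^×.

2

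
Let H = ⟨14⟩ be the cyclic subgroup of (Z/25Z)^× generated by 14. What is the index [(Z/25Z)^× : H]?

2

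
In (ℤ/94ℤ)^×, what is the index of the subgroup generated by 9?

Since 9 ∈ (Z/94Z)^×, its order divides φ(94) = φ(2)·φ(47) = 1·46 = 46 = 2 · 23.
Divisors of 46: 1, 2, 23, 46.
Check 9^d mod 94 for each divisor in increasing order:
9^1 ≡ 9 (mod 94)
9^2 ≡ 81 (mod 94)
9^23 ≡ 1 (mod 94) ✓
So ord_94(9) = 23, hence |⟨9⟩| = 23.
Index = |(Z/94Z)^×| / |⟨9⟩| = 46 / 23 = 2.

2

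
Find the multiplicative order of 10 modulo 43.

21

The order of 10 must divide φ(43) = 43 − 1 = 42 = 2 · 3 · 7.
Divisors of 42: 1, 2, 3, 6, 7, 14, 21, 42.
Compute 10^d (mod 43) for the divisors d until we hit 1:
10^1 ≡ 10 (mod 43)
10^2 ≡ 14 (mod 43)
10^3 ≡ 11 (mod 43)
10^6 ≡ 35 (mod 43)
10^7 ≡ 6 (mod 43)
10^14 ≡ 36 (mod 43)
10^21 ≡ 1 (mod 43) ✓
Hence ord(10) = 21.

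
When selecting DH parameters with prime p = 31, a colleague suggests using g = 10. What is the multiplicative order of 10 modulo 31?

15

By Lagrange's theorem, ord_31(10) divides φ(31) = 31 − 1 = 30 = 2 · 3 · 5.
Divisors of 30: 1, 2, 3, 5, 6, 10, 15, 30.
Test each divisor d:
10^1 ≡ 10 (mod 31)
10^2 ≡ 7 (mod 31)
10^3 ≡ 8 (mod 31)
10^5 ≡ 25 (mod 31)
10^6 ≡ 2 (mod 31)
10^10 ≡ 5 (mod 31)
10^15 ≡ 1 (mod 31) ✓
Hence ord(10) = 15.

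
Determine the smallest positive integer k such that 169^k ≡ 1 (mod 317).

Since 169 ∈ (Z/317Z)^×, its order divides φ(317) = 317 − 1 = 316 = 2^2 · 79.
Divisors of 316: 1, 2, 4, 79, 158, 316.
Test each divisor d:
169^1 ≡ 169 (mod 317)
169^2 ≡ 31 (mod 317)
169^4 ≡ 10 (mod 317)
169^79 ≡ 316 (mod 317)
169^158 ≡ 1 (mod 317) ✓
So ord_317(169) = 158.

158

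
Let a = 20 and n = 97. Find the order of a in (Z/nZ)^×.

Since 20 ∈ (Z/97Z)^×, its order divides φ(97) = 97 − 1 = 96 = 2^5 · 3.
Divisors of 96: 1, 2, 3, 4, 6, 8, 12, 16, 24, 32, 48, 96.
Test each divisor d:
20^1 ≡ 20 (mod 97)
20^2 ≡ 12 (mod 97)
20^3 ≡ 46 (mod 97)
20^4 ≡ 47 (mod 97)
20^6 ≡ 79 (mod 97)
20^8 ≡ 75 (mod 97)
20^12 ≡ 33 (mod 97)
20^16 ≡ 96 (mod 97)
20^24 ≡ 22 (mod 97)
20^32 ≡ 1 (mod 97) ✓
So ord_97(20) = 32.

32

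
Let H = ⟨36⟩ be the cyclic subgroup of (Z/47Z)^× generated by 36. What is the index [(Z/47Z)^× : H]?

2

The order of 36 must divide φ(47) = 47 − 1 = 46 = 2 · 23.
Divisors of 46: 1, 2, 23, 46.
Evaluate successive powers at the divisors of 46:
36^1 ≡ 36 (mod 47)
36^2 ≡ 27 (mod 47)
36^23 ≡ 1 (mod 47) ✓
So ord_47(36) = 23, hence |⟨36⟩| = 23.
[(Z/47Z)^× : ⟨36⟩] = 46/23 = 2.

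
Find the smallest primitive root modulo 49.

φ(49) = φ(7^2) = 7·(7−1) = 42 = 2 · 3 · 7.
g is a primitive root iff g^(42/q) ≢ 1 (mod 49) for each prime q ∈ {2, 3, 7}.
g = 2: 2^21 ≡ 1 — hits 1, so not a primitive root.
g = 3: 3^21 ≡ 48; 3^14 ≡ 30; 3^6 ≡ 43 — none is 1, so 3 is a primitive root.
Hence the least primitive root of 49 is 3.

3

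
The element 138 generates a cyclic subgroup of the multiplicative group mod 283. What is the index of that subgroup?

ord(138) | φ(283) = 283 − 1 = 282 = 2 · 3 · 47.
Divisors of 282: 1, 2, 3, 6, 47, 94, 141, 282.
Check 138^d mod 283 for each divisor in increasing order:
138^1 ≡ 138 (mod 283)
138^2 ≡ 83 (mod 283)
138^3 ≡ 134 (mod 283)
138^6 ≡ 127 (mod 283)
138^47 ≡ 238 (mod 283)
138^94 ≡ 44 (mod 283)
138^141 ≡ 1 (mod 283) ✓
Thus |⟨138⟩| = ord(138) = 141.
The index is φ(283) / ord(138) = 282 / 141 = 2.

2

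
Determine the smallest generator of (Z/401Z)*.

3

φ(401) = 401 − 1 = 400 = 2^4 · 5^2.
Test candidates g = 2, 3, … against the prime factors q ∈ {2, 5} of φ(401): g is a generator iff g^(400/q) ≢ 1 for every such q.
g = 2: 2^200 ≡ 1 — hits 1, so not a primitive root.
g = 3: 3^200 ≡ 400; 3^80 ≡ 72 — none is 1, so 3 is a primitive root.
Hence the least primitive root of 401 is 3.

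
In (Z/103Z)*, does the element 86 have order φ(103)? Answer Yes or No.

φ(103) = 103 − 1 = 102 = 2 · 3 · 17.
Test 86^(102/q) mod 103 for each prime factor q of 102:
86^51 ≡ 102 (mod 103)  [q = 2: ≢ 1 ✓]
86^34 ≡ 56 (mod 103)  [q = 3: ≢ 1 ✓]
86^6 ≡ 34 (mod 103)  [q = 17: ≢ 1 ✓]
All checks pass, so 86 has order 102 and is a primitive root modulo 103.

Yes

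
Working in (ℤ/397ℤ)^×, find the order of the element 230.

ord(230) | φ(397) = 397 − 1 = 396 = 2^2 · 3^2 · 11.
Divisors of 396: 1, 2, 3, 4, 6, 9, 11, 12, 18, 22, 33, 36, 44, 66, 99, 132, 198, 396.
Check 230^d mod 397 for each divisor in increasing order:
230^1 ≡ 230 (mod 397)
230^2 ≡ 99 (mod 397)
230^3 ≡ 141 (mod 397)
230^4 ≡ 273 (mod 397)
230^6 ≡ 31 (mod 397)
230^9 ≡ 4 (mod 397)
230^11 ≡ 396 (mod 397)
230^12 ≡ 167 (mod 397)
230^18 ≡ 16 (mod 397)
230^22 ≡ 1 (mod 397) ✓
Hence ord(230) = 22.

22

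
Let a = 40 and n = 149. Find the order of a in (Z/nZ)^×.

By Lagrange's theorem, ord_149(40) divides φ(149) = 149 − 1 = 148 = 2^2 · 37.
Divisors of 148: 1, 2, 4, 37, 74, 148.
Evaluate successive powers at the divisors of 148:
40^1 ≡ 40 (mod 149)
40^2 ≡ 110 (mod 149)
40^4 ≡ 31 (mod 149)
40^37 ≡ 44 (mod 149)
40^74 ≡ 148 (mod 149)
40^148 ≡ 1 (mod 149) ✓
Hence ord(40) = 148.

148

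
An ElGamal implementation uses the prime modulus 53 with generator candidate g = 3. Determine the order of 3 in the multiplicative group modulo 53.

52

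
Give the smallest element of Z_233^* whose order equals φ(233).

3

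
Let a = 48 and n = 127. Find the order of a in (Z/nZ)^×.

The order of 48 must divide φ(127) = 127 − 1 = 126 = 2 · 3^2 · 7.
Divisors of 126: 1, 2, 3, 6, 7, 9, 14, 18, 21, 42, 63, 126.
Test each divisor d:
48^1 ≡ 48
48^2 ≡ 18
48^3 ≡ 102
48^6 ≡ 117
48^7 ≡ 28
48^9 ≡ 123
48^14 ≡ 22
48^18 ≡ 16
48^21 ≡ 108
48^42 ≡ 107
48^63 ≡ 126
48^126 ≡ 1
So ord_127(48) = 126.

126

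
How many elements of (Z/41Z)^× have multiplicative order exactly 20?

φ(41) = 41 − 1 = 40 = 2^3 · 5.
(Z/41Z)^× is cyclic (|G| = 40); a cyclic group of order m has exactly φ(d) elements of each order d | m, and none otherwise.
20 = 2^2 · 5 divides 40, and φ(20) = 8.

8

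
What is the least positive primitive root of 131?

2

φ(131) = 131 − 1 = 130 = 2 · 5 · 13.
g is a primitive root iff g^(130/q) ≢ 1 (mod 131) for each prime q ∈ {2, 5, 13}.
g = 2: 2^65 ≡ 130; 2^26 ≡ 53; 2^10 ≡ 107 — none is 1, so 2 is a primitive root.
The smallest primitive root modulo 131 is 2.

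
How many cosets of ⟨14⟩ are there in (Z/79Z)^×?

ord(14) | φ(79) = 79 − 1 = 78 = 2 · 3 · 13.
Divisors of 78: 1, 2, 3, 6, 13, 26, 39, 78.
Evaluate successive powers at the divisors of 78:
14^1 ≡ 14 (mod 79)
14^2 ≡ 38 (mod 79)
14^3 ≡ 58 (mod 79)
14^6 ≡ 46 (mod 79)
14^13 ≡ 78 (mod 79)
14^26 ≡ 1 (mod 79) ✓
Thus |⟨14⟩| = ord(14) = 26.
[(Z/79Z)^× : ⟨14⟩] = 78/26 = 3.

3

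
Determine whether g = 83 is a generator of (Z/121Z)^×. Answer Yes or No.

Yes

φ(121) = φ(11^2) = 11·(11−1) = 110 = 2 · 5 · 11.
83 is a primitive root mod 121 iff 83^(φ(121)/q) ≢ 1 for every prime q | φ(121), i.e. q ∈ {2, 5, 11}.
83^55 ≡ 120 (mod 121)  [q = 2: ≢ 1 ✓]
83^22 ≡ 3 (mod 121)  [q = 5: ≢ 1 ✓]
83^10 ≡ 23 (mod 121)  [q = 11: ≢ 1 ✓]
All checks pass, so 83 has order 110 and is a primitive root modulo 121.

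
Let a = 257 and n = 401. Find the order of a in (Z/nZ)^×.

ord(257) | φ(401) = 401 − 1 = 400 = 2^4 · 5^2.
Divisors of 400: 1, 2, 4, 5, 8, 10, 16, 20, 25, 40, 50, 80, 100, 200, 400.
Test each divisor d:
257^1 ≡ 257 (mod 401)
257^2 ≡ 285 (mod 401)
257^4 ≡ 223 (mod 401)
257^5 ≡ 369 (mod 401)
257^8 ≡ 5 (mod 401)
257^10 ≡ 222 (mod 401)
257^16 ≡ 25 (mod 401)
257^20 ≡ 362 (mod 401)
257^25 ≡ 45 (mod 401)
257^40 ≡ 318 (mod 401)
257^50 ≡ 20 (mod 401)
257^80 ≡ 72 (mod 401)
257^100 ≡ 400 (mod 401)
257^200 ≡ 1 (mod 401) ✓
Hence ord(257) = 200.

200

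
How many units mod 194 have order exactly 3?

2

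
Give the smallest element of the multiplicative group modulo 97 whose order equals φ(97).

5

φ(97) = 97 − 1 = 96 = 2^5 · 3.
Test candidates g = 2, 3, … against the prime factors q ∈ {2, 3} of φ(97): g is a generator iff g^(96/q) ≢ 1 for every such q.
g = 2: 2^48 ≡ 1 — hits 1, so not a primitive root.
g = 3: 3^48 ≡ 1 — hits 1, so not a primitive root.
g = 4: 4^48 ≡ 1 — hits 1, so not a primitive root.
g = 5: 5^48 ≡ 96; 5^32 ≡ 35 — none is 1, so 5 is a primitive root.
The smallest primitive root modulo 97 is 5.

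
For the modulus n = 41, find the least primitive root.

φ(41) = 41 − 1 = 40 = 2^3 · 5.
g is a primitive root iff g^(40/q) ≢ 1 (mod 41) for each prime q ∈ {2, 5}.
g = 2: 2^20 ≡ 1 — hits 1, so not a primitive root.
g = 3: 3^20 ≡ 40; 3^8 ≡ 1 — hits 1, so not a primitive root.
g = 4: 4^20 ≡ 1 — hits 1, so not a primitive root.
g = 5: 5^20 ≡ 1 — hits 1, so not a primitive root.
g = 6: 6^20 ≡ 40; 6^8 ≡ 10 — none is 1, so 6 is a primitive root.
Hence the least primitive root of 41 is 6.

6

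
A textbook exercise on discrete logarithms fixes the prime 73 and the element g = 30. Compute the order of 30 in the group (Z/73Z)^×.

ord(30) | φ(73) = 73 − 1 = 72 = 2^3 · 3^2.
Divisors of 72: 1, 2, 3, 4, 6, 8, 9, 12, 18, 24, 36, 72.
Compute 30^d (mod 73) for the divisors d until we hit 1:
30^1 ≡ 30 (mod 73)
30^2 ≡ 24 (mod 73)
30^3 ≡ 63 (mod 73)
30^4 ≡ 65 (mod 73)
30^6 ≡ 27 (mod 73)
30^8 ≡ 64 (mod 73)
30^9 ≡ 22 (mod 73)
30^12 ≡ 72 (mod 73)
30^18 ≡ 46 (mod 73)
30^24 ≡ 1 (mod 73) ✓
Therefore the multiplicative order of 30 modulo 73 is 24.

24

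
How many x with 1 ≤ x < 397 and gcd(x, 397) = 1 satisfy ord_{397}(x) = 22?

10

φ(397) = 397 − 1 = 396 = 2^2 · 3^2 · 11.
Since (Z/397Z)^× is cyclic of order 396, the number of elements of order d is φ(d) when d | 396 and 0 otherwise.
22 = 2 · 11 divides 396, and φ(22) = 10.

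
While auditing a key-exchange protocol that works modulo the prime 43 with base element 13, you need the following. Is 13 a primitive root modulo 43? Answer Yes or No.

No

φ(43) = 43 − 1 = 42 = 2 · 3 · 7.
It suffices to check that the order of 13 is not a proper divisor of 42: compute 13^(42/q) for q ∈ {2, 3, 7}.
13^21 ≡ 1 (mod 43)  [q = 2: ≡ 1 ✗]
13^14 ≡ 6 (mod 43)  [q = 3: ≢ 1 ✓]
13^6 ≡ 16 (mod 43)  [q = 7: ≢ 1 ✓]
Since 13^21 ≡ 1, the order of 13 divides 21 < 42, so 13 is not a primitive root.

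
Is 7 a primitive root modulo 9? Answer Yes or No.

φ(9) = φ(3^2) = 3·(3−1) = 6 = 2 · 3.
Test 7^(6/q) mod 9 for each prime factor q of 6:
7^3 ≡ 1 (mod 9)  [q = 2: ≡ 1 ✗]
7^2 ≡ 4 (mod 9)  [q = 3: ≢ 1 ✓]
Since 7^3 ≡ 1, the order of 7 divides 3 < 6, so 7 is not a primitive root.

No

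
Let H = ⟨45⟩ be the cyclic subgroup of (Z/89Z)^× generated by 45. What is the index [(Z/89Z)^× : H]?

8

ord(45) | φ(89) = 89 − 1 = 88 = 2^3 · 11.
Divisors of 88: 1, 2, 4, 8, 11, 22, 44, 88.
Compute 45^d (mod 89) for the divisors d until we hit 1:
45^1 ≡ 45 (mod 89)
45^2 ≡ 67 (mod 89)
45^4 ≡ 39 (mod 89)
45^8 ≡ 8 (mod 89)
45^11 ≡ 1 (mod 89) ✓
Thus |⟨45⟩| = ord(45) = 11.
Index = |(Z/89Z)^×| / |⟨45⟩| = 88 / 11 = 8.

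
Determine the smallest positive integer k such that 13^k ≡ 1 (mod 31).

By Lagrange's theorem, ord_31(13) divides φ(31) = 31 − 1 = 30 = 2 · 3 · 5.
Divisors of 30: 1, 2, 3, 5, 6, 10, 15, 30.
Check 13^d mod 31 for each divisor in increasing order:
13^1 ≡ 13 (mod 31)
13^2 ≡ 14 (mod 31)
13^3 ≡ 27 (mod 31)
13^5 ≡ 6 (mod 31)
13^6 ≡ 16 (mod 31)
13^10 ≡ 5 (mod 31)
13^15 ≡ 30 (mod 31)
13^30 ≡ 1 (mod 31) ✓
So ord_31(13) = 30.

30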